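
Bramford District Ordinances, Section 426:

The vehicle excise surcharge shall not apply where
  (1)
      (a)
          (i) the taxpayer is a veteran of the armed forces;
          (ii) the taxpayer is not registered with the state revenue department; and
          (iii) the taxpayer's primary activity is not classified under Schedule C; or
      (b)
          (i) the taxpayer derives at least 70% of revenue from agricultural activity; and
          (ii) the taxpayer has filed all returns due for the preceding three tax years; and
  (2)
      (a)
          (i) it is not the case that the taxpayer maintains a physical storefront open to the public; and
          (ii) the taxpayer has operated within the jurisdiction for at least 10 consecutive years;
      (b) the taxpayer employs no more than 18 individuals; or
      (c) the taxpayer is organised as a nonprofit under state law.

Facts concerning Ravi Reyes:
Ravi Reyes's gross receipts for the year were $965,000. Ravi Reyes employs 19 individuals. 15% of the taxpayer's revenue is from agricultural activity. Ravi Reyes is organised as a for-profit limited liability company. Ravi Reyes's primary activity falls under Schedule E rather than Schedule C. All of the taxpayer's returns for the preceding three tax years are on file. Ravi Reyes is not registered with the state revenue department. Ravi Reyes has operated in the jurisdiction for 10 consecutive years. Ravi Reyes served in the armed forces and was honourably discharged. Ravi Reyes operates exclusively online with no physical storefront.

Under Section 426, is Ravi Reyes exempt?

Yes — exempt.

(i) veteran — holds.
(ii) not (state-registered) — met.
(iii) not (Schedule C activity) — met.
(a) = T AND T AND T = true.
(i) ≥70% agricultural — fails.
(ii) returns current — holds.
So (b) is not satisfied (F AND T).
(1): T OR F → true.
(i) not (has storefront) — met.
(ii) ≥ 10 yrs in jurisdiction — met.
So (a) is satisfied (T AND T).
(b) ≤ 18 employees — not satisfied.
(c) nonprofit — fails.
(2) = T OR F OR F = true.
Overall = T AND T = true.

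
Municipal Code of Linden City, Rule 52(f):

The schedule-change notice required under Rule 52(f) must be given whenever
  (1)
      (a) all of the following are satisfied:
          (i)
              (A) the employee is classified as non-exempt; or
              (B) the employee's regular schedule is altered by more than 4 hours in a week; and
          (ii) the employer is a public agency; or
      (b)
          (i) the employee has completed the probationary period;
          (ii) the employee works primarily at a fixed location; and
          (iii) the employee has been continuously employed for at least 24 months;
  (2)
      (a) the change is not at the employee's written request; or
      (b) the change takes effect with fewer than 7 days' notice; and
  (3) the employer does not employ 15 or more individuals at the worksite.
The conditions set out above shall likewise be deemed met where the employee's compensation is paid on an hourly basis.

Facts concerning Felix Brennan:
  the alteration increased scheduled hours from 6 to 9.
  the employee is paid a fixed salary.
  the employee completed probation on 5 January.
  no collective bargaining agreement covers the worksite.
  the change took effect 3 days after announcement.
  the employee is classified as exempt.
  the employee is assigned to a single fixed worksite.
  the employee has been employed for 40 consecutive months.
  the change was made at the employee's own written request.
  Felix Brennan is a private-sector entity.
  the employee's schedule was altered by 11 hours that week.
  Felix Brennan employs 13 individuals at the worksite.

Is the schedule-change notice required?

Yes — required.

(A) non-exempt — not met.
(B) schedule shift > 4h — holds.
So (i) is satisfied (F OR T).
(ii) public agency — not satisfied.
(a): T AND F → false.
(i) past probation — satisfied.
(ii) fixed location — satisfied.
(iii) tenure ≥ 24 mo. — holds.
So (b) is satisfied (T AND T AND T).
So (1) is satisfied (F OR T).
(a) not employee-requested — fails.
(b) < 7 days' notice — met.
So (2) is satisfied (F OR T).
(3) not (≥ 15 at site) — satisfied.
Overall = T AND T AND T = true.
Exception (hourly-paid) — not satisfied.
Result: main true OR exception false → true.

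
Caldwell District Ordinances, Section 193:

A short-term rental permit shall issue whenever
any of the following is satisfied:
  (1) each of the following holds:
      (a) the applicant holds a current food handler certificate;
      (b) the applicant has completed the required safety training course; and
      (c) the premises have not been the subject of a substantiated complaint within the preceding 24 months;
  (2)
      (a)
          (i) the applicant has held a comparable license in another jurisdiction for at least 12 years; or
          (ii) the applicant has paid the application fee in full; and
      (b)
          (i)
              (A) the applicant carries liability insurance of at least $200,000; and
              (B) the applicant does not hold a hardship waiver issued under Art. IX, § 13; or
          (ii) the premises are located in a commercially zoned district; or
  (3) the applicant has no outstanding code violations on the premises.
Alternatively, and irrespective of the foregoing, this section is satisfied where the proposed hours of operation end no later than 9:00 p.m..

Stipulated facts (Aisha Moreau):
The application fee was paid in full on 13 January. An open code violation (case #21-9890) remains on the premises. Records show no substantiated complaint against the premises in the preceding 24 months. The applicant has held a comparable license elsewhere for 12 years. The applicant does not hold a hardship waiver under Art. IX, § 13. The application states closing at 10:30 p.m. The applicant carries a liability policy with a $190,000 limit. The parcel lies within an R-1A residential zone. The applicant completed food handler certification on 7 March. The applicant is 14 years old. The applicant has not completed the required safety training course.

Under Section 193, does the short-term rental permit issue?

No — denied.

(a) food handler cert. — holds.
(b) safety training — not satisfied.
(c) no complaint in 24 mo. — met.
(1): T AND F AND T → false.
(i) prior license ≥ 12 yr — met.
(ii) fee paid — satisfied.
(a): T OR T → true.
(A) insurance ≥ $200,000 — not met.
(B) not (hardship waiver) — holds.
(i) = F AND T = false.
(ii) commercially zoned — not met.
(b) = F OR F = false.
So (2) is not satisfied (T AND F).
(3) no code violations — not satisfied.
So Overall is not satisfied (F OR F OR F).
Exception (closes by 9 p.m.) — not satisfied.
Result: main false OR exception false → false.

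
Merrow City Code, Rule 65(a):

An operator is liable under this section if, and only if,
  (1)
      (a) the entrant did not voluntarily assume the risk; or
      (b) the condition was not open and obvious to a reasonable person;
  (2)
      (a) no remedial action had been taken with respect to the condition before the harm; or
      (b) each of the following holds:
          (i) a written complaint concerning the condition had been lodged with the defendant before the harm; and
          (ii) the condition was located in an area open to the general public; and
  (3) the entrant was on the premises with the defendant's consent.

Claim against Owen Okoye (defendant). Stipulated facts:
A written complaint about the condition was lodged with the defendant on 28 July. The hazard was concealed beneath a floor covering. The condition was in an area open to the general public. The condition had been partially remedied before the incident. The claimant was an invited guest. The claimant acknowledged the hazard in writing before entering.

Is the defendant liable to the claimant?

(a) no assumed risk — not met.
(b) not open/obvious — met.
(1) = F OR T = true.
(a) no remedial action — fails.
(i) complaint lodged — satisfied.
(ii) public area — satisfied.
(b): T AND T → true.
So (2) is satisfied (F OR T).
(3) consent to enter — satisfied.
Overall: T AND T AND T → true.

Yes — liable.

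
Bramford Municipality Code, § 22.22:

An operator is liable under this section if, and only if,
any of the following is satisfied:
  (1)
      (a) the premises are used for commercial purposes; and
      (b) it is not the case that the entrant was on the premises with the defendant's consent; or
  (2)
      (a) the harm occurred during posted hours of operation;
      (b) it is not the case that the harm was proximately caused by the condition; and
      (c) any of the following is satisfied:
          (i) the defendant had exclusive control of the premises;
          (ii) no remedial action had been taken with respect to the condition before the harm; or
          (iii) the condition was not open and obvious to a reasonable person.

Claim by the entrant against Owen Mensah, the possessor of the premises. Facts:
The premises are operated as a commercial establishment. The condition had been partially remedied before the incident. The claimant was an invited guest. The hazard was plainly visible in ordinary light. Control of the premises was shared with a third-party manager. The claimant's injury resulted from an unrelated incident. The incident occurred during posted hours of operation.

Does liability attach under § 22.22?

(a) commercial use — holds.
(b) not (consent to enter) — not met.
So (1) is not satisfied (T AND F).
(a) during posted hours — holds.
(b) not (proximate cause) — met.
(i) exclusive control — not met.
(ii) no remedial action — not satisfied.
(iii) not open/obvious — fails.
(c) = F OR F OR F = false.
(2): T AND T AND F → false.
Overall: F OR F → false.

No — not liable.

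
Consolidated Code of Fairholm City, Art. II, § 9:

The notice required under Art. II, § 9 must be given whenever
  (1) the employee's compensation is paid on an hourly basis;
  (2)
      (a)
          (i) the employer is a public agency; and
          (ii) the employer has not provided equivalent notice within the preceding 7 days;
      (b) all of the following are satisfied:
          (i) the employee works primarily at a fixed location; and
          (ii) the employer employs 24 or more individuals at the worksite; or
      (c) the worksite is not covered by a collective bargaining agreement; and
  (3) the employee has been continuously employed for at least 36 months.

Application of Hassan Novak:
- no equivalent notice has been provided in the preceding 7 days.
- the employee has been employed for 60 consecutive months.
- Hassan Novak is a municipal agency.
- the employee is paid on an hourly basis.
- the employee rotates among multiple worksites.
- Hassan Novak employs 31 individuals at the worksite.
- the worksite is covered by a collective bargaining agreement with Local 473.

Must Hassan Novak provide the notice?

(1) hourly-paid — holds.
(i) public agency — holds.
(ii) no recent notice — met.
(a) = T AND T = true.
(i) fixed location — not satisfied.
(ii) ≥ 24 at site — met.
(b): F AND T → false.
(c) no CBA — not met.
So (2) is satisfied (T OR F OR F).
(3) tenure ≥ 36 mo. — holds.
So Overall is satisfied (T AND T AND T).

Yes — required.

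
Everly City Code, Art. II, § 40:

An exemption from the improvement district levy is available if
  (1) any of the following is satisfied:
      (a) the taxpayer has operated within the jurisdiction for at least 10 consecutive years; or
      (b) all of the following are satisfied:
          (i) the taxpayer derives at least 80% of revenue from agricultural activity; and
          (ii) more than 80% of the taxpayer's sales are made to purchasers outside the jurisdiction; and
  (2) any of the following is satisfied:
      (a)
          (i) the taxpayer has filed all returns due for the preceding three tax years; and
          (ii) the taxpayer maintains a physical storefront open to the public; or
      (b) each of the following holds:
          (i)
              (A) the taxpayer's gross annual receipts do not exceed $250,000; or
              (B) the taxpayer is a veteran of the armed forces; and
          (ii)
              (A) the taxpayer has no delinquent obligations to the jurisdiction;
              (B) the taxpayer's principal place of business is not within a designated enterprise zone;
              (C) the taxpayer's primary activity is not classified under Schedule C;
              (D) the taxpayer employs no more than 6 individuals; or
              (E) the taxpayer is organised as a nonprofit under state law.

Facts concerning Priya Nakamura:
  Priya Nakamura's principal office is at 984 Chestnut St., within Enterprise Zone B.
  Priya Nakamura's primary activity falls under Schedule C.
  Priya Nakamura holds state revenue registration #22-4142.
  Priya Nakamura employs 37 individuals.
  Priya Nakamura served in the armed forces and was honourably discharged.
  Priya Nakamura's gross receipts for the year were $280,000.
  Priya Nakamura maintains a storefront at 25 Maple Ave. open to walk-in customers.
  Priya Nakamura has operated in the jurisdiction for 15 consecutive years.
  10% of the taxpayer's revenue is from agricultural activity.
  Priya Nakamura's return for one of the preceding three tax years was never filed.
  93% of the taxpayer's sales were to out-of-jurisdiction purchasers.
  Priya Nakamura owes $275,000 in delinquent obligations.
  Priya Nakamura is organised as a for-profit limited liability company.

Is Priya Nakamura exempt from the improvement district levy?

No — not exempt.

(a) ≥ 10 yrs in jurisdiction — met.
(i) ≥80% agricultural — fails.
(ii) >80% out-of-jur. sales — met.
(b) = F AND T = false.
(1): T OR F → true.
(i) returns current — fails.
(ii) has storefront — met.
So (a) is not satisfied (F AND T).
(A) receipts ≤ $250,000 — fails.
(B) veteran — met.
So (i) is satisfied (F OR T).
(A) no delinquency — fails.
(B) not (in enterprise zone) — fails.
(C) not (Schedule C activity) — not met.
(D) ≤ 6 employees — not satisfied.
(E) nonprofit — not met.
So (ii) is not satisfied (F OR F OR F OR F OR F).
So (b) is not satisfied (T AND F).
(2): F OR F → false.
Overall = T AND F = false.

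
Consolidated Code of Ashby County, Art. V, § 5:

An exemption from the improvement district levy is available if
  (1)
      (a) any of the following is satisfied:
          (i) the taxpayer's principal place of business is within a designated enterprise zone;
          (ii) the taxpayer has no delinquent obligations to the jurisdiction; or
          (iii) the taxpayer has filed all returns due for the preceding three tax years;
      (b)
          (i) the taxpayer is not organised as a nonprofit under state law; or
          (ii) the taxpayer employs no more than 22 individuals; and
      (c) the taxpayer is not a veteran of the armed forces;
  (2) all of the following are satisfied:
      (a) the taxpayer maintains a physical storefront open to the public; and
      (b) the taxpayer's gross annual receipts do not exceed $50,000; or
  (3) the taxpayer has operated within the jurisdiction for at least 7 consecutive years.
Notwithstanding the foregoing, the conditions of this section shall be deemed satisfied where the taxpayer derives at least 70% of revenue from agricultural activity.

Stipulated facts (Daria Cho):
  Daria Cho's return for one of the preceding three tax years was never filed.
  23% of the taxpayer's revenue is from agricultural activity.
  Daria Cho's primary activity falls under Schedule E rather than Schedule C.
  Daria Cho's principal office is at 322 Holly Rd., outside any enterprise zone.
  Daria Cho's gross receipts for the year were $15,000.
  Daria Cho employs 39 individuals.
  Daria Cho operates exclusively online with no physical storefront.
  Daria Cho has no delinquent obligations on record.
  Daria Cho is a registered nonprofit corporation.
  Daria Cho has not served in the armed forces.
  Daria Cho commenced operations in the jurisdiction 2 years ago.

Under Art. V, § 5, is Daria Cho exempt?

No — not exempt.

(i) in enterprise zone — not met.
(ii) no delinquency — holds.
(iii) returns current — not met.
(a) = F OR T OR F = true.
(i) not (nonprofit) — fails.
(ii) ≤ 22 employees — fails.
So (b) is not satisfied (F OR F).
(c) not (veteran) — holds.
(1) = T AND F AND T = false.
(a) has storefront — fails.
(b) receipts ≤ $50,000 — satisfied.
So (2) is not satisfied (F AND T).
(3) ≥ 7 yrs in jurisdiction — not met.
So Overall is not satisfied (F OR F OR F).
Exception (≥70% agricultural) — not satisfied.
Result: main false OR exception false → false.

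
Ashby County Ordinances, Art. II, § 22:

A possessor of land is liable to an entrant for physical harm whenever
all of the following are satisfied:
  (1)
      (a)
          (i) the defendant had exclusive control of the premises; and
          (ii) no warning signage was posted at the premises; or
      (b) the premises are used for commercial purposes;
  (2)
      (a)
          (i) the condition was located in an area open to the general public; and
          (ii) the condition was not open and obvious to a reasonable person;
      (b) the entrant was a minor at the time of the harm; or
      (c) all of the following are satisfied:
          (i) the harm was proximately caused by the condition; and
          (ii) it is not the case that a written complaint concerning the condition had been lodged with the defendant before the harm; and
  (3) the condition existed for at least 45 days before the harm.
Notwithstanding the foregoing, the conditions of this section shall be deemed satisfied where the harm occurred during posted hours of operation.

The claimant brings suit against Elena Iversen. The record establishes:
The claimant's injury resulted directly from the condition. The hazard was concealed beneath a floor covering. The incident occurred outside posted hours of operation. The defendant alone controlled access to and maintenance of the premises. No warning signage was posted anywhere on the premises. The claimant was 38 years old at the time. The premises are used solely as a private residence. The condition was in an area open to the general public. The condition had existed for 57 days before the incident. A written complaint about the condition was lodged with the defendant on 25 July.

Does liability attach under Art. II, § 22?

Yes — liable.

(i) exclusive control — holds.
(ii) no signage posted — satisfied.
(a): T AND T → true.
(b) commercial use — not satisfied.
So (1) is satisfied (T OR F).
(i) public area — met.
(ii) not open/obvious — met.
So (a) is satisfied (T AND T).
(b) entrant a minor — fails.
(i) proximate cause — holds.
(ii) not (complaint lodged) — fails.
(c) = T AND F = false.
(2): T OR F OR F → true.
(3) condition ≥45 days old — holds.
Overall: T AND T AND T → true.
Exception (during posted hours) — not satisfied.
Result: main true OR exception false → true.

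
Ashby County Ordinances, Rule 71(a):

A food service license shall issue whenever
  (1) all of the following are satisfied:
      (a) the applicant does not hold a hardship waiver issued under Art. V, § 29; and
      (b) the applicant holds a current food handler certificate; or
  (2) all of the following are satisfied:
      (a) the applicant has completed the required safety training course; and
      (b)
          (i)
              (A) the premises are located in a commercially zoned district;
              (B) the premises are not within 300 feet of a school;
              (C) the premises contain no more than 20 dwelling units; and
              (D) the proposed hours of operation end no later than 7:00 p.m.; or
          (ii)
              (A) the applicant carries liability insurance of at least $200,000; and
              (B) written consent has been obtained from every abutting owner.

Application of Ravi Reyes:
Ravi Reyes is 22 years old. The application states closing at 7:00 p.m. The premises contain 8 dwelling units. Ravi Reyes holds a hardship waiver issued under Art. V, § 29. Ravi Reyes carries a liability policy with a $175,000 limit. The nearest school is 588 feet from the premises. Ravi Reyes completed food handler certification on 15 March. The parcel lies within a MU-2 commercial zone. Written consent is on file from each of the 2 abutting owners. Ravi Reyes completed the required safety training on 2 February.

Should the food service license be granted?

Yes — granted.

(a) not (hardship waiver) — not met.
(b) food handler cert. — met.
So (1) is not satisfied (F AND T).
(a) safety training — satisfied.
(A) commercially zoned — met.
(B) ≥300 ft from school — met.
(C) ≤ 20 units — satisfied.
(D) closes by 7 p.m. — satisfied.
(i): T AND T AND T AND T → true.
(A) insurance ≥ $200,000 — not met.
(B) all abutters consent — met.
(ii) = F AND T = false.
So (b) is satisfied (T OR F).
So (2) is satisfied (T AND T).
Overall: F OR T → true.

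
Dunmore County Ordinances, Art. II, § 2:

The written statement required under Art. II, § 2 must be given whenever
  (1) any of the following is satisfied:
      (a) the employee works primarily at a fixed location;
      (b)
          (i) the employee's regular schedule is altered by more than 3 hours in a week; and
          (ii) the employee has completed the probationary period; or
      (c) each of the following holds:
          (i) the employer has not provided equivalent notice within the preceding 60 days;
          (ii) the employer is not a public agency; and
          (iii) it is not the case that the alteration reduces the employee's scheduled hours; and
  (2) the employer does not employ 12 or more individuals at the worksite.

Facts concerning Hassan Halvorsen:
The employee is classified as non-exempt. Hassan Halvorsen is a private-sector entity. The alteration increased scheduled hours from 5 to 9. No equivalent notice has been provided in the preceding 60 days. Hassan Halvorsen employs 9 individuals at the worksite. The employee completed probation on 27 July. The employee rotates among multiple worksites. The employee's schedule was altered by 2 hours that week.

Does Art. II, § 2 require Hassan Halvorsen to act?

Yes — required.

(a) fixed location — fails.
(i) schedule shift > 3h — fails.
(ii) past probation — satisfied.
(b) = F AND T = false.
(i) no recent notice — satisfied.
(ii) not (public agency) — met.
(iii) not (hours reduced) — met.
(c) = T AND T AND T = true.
(1): F OR F OR T → true.
(2) not (≥ 12 at site) — satisfied.
Overall: T AND T → true.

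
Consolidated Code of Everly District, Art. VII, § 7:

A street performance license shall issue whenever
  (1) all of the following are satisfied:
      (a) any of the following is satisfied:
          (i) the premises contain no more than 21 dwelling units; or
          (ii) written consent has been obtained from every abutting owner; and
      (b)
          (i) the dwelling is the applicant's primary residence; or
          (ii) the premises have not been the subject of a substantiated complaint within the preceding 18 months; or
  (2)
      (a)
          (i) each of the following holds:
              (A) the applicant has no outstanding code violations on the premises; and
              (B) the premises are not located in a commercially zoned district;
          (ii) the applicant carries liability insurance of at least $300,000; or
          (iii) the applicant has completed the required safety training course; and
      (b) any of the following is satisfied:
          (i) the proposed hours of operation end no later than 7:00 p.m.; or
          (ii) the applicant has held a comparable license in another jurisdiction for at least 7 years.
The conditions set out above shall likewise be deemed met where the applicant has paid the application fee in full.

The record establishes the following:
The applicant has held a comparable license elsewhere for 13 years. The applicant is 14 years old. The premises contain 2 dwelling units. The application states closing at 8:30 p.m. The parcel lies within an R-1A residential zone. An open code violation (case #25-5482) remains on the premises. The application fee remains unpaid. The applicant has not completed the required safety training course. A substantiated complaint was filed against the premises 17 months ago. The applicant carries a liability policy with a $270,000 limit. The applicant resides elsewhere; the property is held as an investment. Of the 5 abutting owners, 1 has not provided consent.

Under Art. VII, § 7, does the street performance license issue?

No — denied.

(i) ≤ 21 units — met.
(ii) all abutters consent — not satisfied.
(a): T OR F → true.
(i) primary residence — not satisfied.
(ii) no complaint in 18 mo. — not met.
(b): F OR F → false.
So (1) is not satisfied (T AND F).
(A) no code violations — not satisfied.
(B) not (commercially zoned) — met.
(i) = F AND T = false.
(ii) insurance ≥ $300,000 — not satisfied.
(iii) safety training — fails.
So (a) is not satisfied (F OR F OR F).
(i) closes by 7 p.m. — fails.
(ii) prior license ≥ 7 yr — holds.
So (b) is satisfied (F OR T).
(2): F AND T → false.
Overall: F OR F → false.
Exception (fee paid) — not satisfied.
Result: main false OR exception false → false.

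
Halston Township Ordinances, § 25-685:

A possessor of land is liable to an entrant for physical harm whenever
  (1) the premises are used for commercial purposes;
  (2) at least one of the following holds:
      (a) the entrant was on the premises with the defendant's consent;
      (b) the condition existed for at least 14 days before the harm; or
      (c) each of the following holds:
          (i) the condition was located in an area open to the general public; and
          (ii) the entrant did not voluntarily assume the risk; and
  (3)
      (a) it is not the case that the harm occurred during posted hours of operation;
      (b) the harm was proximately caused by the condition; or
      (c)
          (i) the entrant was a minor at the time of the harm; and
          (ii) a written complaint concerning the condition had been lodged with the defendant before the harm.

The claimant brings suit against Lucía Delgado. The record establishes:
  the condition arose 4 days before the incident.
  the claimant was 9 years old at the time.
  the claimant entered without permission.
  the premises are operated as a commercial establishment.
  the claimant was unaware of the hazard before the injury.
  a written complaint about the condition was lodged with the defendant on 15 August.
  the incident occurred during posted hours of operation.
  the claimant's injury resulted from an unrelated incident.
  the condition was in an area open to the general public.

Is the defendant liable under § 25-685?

(1) commercial use — satisfied.
(a) consent to enter — not satisfied.
(b) condition ≥14 days old — not satisfied.
(i) public area — holds.
(ii) no assumed risk — holds.
(c): T AND T → true.
(2) = F OR F OR T = true.
(a) not (during posted hours) — fails.
(b) proximate cause — not satisfied.
(i) entrant a minor — satisfied.
(ii) complaint lodged — met.
(c): T AND T → true.
So (3) is satisfied (F OR F OR T).
So Overall is satisfied (T AND T AND T).

Yes — liable.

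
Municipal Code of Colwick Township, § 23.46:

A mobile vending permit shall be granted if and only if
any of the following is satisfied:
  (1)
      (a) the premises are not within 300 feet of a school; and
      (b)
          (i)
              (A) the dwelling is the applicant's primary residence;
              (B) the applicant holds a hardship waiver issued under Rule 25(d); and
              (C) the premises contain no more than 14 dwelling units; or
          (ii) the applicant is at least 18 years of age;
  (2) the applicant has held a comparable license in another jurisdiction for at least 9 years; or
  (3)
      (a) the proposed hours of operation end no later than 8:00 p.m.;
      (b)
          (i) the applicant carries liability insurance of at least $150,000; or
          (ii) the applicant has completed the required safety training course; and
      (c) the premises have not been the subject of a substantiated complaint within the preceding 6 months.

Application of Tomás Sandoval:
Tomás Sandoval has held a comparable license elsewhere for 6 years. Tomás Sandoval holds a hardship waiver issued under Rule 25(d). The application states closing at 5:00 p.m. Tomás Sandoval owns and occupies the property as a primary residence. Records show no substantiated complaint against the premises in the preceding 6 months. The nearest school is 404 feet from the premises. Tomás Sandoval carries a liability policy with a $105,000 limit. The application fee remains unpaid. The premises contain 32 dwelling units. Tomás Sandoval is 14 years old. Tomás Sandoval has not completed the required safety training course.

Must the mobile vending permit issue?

No — denied.

(a) ≥300 ft from school — holds.
(A) primary residence — satisfied.
(B) hardship waiver — satisfied.
(C) ≤ 14 units — not satisfied.
(i) = T AND T AND F = false.
(ii) age ≥ 18 — fails.
(b) = F OR F = false.
(1) = T AND F = false.
(2) prior license ≥ 9 yr — fails.
(a) closes by 8 p.m. — satisfied.
(i) insurance ≥ $150,000 — not satisfied.
(ii) safety training — fails.
So (b) is not satisfied (F OR F).
(c) no complaint in 6 mo. — satisfied.
So (3) is not satisfied (T AND F AND T).
Overall: F OR F OR F → false.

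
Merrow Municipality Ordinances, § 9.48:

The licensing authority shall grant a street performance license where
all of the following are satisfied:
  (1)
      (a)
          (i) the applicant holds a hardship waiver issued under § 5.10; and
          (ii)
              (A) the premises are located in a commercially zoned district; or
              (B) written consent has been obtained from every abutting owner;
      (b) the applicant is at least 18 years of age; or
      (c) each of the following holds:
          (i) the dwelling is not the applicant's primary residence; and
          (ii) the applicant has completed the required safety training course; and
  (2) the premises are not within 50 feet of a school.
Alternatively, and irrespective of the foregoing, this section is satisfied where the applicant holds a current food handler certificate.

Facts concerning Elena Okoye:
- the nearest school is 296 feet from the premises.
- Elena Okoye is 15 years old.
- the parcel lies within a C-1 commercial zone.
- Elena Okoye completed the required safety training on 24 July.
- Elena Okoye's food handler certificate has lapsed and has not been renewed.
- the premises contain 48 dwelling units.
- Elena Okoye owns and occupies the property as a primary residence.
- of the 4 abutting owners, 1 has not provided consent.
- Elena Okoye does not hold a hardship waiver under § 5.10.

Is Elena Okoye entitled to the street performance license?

(i) hardship waiver — not met.
(A) commercially zoned — satisfied.
(B) all abutters consent — fails.
(ii): T OR F → true.
(a) = F AND T = false.
(b) age ≥ 18 — not met.
(i) not (primary residence) — not met.
(ii) safety training — satisfied.
So (c) is not satisfied (F AND T).
(1) = F OR F OR F = false.
(2) ≥50 ft from school — met.
Overall = F AND T = false.
Exception (food handler cert.) — not satisfied.
Result: main false OR exception false → false.

No — denied.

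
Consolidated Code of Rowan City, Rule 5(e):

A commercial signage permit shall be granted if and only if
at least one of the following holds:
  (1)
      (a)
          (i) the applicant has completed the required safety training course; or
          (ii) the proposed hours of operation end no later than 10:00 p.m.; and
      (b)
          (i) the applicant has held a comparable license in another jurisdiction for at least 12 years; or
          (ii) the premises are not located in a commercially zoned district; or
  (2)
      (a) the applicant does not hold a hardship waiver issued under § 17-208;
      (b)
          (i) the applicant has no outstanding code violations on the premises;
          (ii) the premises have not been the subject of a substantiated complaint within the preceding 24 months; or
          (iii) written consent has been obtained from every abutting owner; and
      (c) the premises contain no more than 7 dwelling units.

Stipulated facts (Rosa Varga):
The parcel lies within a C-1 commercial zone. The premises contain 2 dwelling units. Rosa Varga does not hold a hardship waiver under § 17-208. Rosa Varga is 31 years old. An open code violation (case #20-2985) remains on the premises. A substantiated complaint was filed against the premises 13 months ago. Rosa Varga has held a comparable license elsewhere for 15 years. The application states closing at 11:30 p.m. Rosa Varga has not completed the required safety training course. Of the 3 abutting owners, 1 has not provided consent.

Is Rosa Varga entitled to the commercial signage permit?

No — denied.

(i) safety training — not satisfied.
(ii) closes by 10 p.m. — not satisfied.
So (a) is not satisfied (F OR F).
(i) prior license ≥ 12 yr — holds.
(ii) not (commercially zoned) — not satisfied.
(b): T OR F → true.
(1) = F AND T = false.
(a) not (hardship waiver) — holds.
(i) no code violations — fails.
(ii) no complaint in 24 mo. — not satisfied.
(iii) all abutters consent — fails.
(b) = F OR F OR F = false.
(c) ≤ 7 units — holds.
(2): T AND F AND T → false.
So Overall is not satisfied (F OR F).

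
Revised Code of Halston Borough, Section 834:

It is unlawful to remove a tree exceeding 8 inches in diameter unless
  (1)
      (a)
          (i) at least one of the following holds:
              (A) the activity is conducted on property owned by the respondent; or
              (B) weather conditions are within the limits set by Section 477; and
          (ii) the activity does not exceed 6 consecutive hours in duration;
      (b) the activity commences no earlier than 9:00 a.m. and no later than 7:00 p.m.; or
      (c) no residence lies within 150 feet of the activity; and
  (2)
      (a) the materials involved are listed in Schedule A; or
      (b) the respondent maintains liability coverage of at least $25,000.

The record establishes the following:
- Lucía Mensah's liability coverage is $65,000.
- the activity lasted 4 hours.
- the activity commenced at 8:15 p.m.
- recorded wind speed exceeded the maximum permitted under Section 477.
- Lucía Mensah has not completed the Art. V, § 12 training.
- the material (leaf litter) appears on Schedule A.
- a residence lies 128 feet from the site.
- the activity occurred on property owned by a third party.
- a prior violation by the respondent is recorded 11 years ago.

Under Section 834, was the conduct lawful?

(A) own property — not satisfied.
(B) weather ok — not met.
So (i) is not satisfied (F OR F).
(ii) ≤ 6 hrs duration — met.
So (a) is not satisfied (F AND T).
(b) start within hours — fails.
(c) no residence in 150 ft — not satisfied.
(1) = F OR F OR F = false.
(a) Schedule A material — met.
(b) coverage ≥ $25,000 — met.
(2) = T OR T = true.
Overall = F AND T = false.

No — unlawful.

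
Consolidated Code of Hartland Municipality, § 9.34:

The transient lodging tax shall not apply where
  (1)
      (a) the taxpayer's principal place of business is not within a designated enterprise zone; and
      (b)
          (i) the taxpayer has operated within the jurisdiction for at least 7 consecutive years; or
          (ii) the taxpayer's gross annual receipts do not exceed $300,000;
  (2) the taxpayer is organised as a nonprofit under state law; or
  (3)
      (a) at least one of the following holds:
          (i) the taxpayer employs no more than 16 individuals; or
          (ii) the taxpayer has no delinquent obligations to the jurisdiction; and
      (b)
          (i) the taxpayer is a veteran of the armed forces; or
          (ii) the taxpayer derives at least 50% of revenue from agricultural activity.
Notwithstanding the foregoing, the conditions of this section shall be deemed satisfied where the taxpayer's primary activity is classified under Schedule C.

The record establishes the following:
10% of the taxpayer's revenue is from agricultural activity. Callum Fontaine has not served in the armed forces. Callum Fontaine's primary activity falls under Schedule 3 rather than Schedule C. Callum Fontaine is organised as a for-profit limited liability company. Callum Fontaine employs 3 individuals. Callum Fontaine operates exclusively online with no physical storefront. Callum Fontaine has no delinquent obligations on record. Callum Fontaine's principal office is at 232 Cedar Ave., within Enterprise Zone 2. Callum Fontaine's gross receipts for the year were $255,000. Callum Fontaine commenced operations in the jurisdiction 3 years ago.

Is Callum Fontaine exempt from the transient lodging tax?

No — not exempt.

(a) not (in enterprise zone) — not met.
(i) ≥ 7 yrs in jurisdiction — not met.
(ii) receipts ≤ $300,000 — met.
So (b) is satisfied (F OR T).
So (1) is not satisfied (F AND T).
(2) nonprofit — not met.
(i) ≤ 16 employees — holds.
(ii) no delinquency — holds.
(a) = T OR T = true.
(i) veteran — fails.
(ii) ≥50% agricultural — fails.
(b): F OR F → false.
(3): T AND F → false.
Overall = F OR F OR F = false.
Exception (Schedule C activity) — not satisfied.
Result: main false OR exception false → false.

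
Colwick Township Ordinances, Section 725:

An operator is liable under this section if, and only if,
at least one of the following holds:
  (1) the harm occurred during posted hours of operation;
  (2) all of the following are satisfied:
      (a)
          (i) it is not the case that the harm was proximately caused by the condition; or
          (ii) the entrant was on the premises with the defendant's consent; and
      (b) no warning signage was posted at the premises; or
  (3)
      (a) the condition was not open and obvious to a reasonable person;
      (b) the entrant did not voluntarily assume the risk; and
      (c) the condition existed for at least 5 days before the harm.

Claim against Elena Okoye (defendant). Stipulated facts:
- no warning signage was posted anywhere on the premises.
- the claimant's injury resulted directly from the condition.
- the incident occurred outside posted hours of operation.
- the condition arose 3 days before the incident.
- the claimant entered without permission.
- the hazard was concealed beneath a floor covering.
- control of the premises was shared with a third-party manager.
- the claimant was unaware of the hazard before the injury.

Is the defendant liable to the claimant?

(1) during posted hours — not satisfied.
(i) not (proximate cause) — not satisfied.
(ii) consent to enter — not met.
(a) = F OR F = false.
(b) no signage posted — met.
(2): F AND T → false.
(a) not open/obvious — holds.
(b) no assumed risk — holds.
(c) condition ≥5 days old — not satisfied.
(3): T AND T AND F → false.
So Overall is not satisfied (F OR F OR F).

No — not liable.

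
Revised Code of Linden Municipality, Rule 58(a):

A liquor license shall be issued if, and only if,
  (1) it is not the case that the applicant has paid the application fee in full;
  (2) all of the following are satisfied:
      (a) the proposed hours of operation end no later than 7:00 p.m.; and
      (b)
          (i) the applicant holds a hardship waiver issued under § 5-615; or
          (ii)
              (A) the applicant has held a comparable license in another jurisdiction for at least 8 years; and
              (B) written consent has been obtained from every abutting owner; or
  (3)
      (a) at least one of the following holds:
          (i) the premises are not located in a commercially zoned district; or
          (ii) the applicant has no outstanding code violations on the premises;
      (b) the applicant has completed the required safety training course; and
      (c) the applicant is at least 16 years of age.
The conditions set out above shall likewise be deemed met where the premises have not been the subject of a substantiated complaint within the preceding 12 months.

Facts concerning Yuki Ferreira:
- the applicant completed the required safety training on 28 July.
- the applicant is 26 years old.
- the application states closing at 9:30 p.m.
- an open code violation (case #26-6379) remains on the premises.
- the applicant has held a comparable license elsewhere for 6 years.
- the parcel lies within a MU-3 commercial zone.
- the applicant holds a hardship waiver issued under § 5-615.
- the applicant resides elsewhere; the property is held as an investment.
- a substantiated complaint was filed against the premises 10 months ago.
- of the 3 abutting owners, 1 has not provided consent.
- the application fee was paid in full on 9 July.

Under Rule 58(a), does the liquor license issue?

No — denied.

(1) not (fee paid) — not met.
(a) closes by 7 p.m. — not met.
(i) hardship waiver — met.
(A) prior license ≥ 8 yr — fails.
(B) all abutters consent — not satisfied.
So (ii) is not satisfied (F AND F).
So (b) is satisfied (T OR F).
So (2) is not satisfied (F AND T).
(i) not (commercially zoned) — fails.
(ii) no code violations — not satisfied.
(a): F OR F → false.
(b) safety training — satisfied.
(c) age ≥ 16 — satisfied.
So (3) is not satisfied (F AND T AND T).
So Overall is not satisfied (F OR F OR F).
Exception (no complaint in 12 mo.) — not satisfied.
Result: main false OR exception false → false.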